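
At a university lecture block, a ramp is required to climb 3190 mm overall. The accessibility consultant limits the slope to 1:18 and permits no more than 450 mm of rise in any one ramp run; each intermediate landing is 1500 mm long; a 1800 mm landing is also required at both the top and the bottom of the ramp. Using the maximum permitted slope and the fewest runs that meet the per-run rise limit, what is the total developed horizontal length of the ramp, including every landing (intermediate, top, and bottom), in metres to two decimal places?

71.52 m

At most 450 each: 3190/450 = 7.09, giving 8 ramp runs. That means 7 intermediate landings.
Ramp run (horizontal) at 1:18: 3190 × 18 = 57420 mm.
7 intermediate landings contribute 7 × 1500 = 10500 mm.
Top and bottom landings: 2 × 1800 = 3600 mm.
Total = 57420 + 10500 + 3600 = 71520 mm.
= 71.52 m.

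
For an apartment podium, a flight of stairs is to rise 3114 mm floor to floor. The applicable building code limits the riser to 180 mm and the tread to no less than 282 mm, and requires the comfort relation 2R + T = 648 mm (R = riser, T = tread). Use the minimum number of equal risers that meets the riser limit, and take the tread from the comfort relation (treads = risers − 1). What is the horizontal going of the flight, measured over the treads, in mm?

5134 mm

At most 180 each: 3114/180 = 17.30, giving 18 risers.
R = 3114 ÷ 18 = 173 mm.
Tread T = 648 − 2 × 173 = 302 mm (≥ 282 mm).
Going = (18 − 1) × 302 = 5134 mm.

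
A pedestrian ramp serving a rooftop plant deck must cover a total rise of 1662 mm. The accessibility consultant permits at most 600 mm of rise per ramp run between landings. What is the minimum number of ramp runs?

3 runs

At most 600 each: 1662/600 = 2.77, giving 3 ramp runs.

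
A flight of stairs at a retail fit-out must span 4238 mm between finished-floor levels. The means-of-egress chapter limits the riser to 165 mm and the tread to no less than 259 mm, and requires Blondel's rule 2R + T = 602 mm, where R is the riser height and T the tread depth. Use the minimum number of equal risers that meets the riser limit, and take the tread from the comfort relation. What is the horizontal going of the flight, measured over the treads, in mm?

⌈4238/165⌉ = 26 risers.
Each riser is 4238/26 = 163 mm (≤ 165 mm).
From 2R + T = 602: T = 602 − 326 = 276 mm.
Going = (26 − 1) × 276 = 6900 mm.

6900 mm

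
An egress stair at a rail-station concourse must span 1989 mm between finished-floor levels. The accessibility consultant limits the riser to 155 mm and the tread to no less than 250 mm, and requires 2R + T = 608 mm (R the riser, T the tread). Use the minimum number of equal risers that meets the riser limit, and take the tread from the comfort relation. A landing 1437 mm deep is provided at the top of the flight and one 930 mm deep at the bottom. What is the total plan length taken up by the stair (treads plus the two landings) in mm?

5991 mm

⌈1989/155⌉ = 13 risers.
Each riser is 1989/13 = 153 mm (≤ 155 mm).
From 2R + T = 608: T = 608 − 306 = 302 mm.
13 risers give 12 treads; going = 12 × 302 = 3624 mm.
Enclosure = 3624 + 1437 + 930 = 5991 mm.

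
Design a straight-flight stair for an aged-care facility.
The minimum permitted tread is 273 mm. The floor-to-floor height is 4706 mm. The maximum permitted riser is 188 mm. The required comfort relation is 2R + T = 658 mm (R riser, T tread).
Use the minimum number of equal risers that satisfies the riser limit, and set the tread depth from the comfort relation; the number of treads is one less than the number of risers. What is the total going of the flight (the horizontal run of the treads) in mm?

7400 mm

⌈4706/188⌉ = 26 risers.
R = 4706 ÷ 26 = 181 mm.
T = 658 − 2·181 = 296 mm, which satisfies the 273 mm minimum.
26 risers give 25 treads; going = 25 × 296 = 7400 mm.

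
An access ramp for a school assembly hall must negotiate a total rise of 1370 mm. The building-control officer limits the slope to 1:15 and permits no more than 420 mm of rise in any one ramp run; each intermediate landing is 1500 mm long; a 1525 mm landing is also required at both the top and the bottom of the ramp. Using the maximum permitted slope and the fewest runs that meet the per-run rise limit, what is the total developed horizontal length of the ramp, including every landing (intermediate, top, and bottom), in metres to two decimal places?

28.10 m

⌈1370/420⌉ = 4 ramp runs. That means 3 intermediate landings.
Ramp run (horizontal) at 1:15: 1370 × 15 = 20550 mm.
3 intermediate landings contribute 3 × 1500 = 4500 mm.
Top and bottom landings: 2 × 1525 = 3050 mm.
Total = 20550 + 4500 + 3050 = 28100 mm.
= 28.10 m.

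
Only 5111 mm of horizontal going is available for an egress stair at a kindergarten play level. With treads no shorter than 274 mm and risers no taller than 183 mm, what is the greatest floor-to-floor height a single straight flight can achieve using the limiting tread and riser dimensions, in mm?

Treads that fit: ⌊5111 / 274⌋ = 18.
Risers = treads + 1 = 19.
Maximum height = 19 × 183 = 3477 mm.

3477 mm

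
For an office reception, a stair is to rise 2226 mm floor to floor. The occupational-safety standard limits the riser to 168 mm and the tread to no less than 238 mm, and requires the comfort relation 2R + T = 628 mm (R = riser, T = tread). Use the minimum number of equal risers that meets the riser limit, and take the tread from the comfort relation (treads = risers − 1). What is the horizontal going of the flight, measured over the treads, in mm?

4030 mm

⌈2226/168⌉ = 14 risers.
Riser R = 2226 / 14 = 159 mm, within the 168 mm limit.
Tread T = 628 − 2 × 159 = 310 mm (≥ 238 mm).
Going = (14 − 1) × 310 = 4030 mm.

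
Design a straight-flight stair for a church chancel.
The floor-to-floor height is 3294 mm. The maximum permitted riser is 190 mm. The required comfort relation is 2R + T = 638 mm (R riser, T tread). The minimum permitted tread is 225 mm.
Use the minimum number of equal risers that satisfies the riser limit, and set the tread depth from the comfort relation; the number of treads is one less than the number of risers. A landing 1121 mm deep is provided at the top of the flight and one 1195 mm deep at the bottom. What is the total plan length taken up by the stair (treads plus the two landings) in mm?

6940 mm

At most 190 each: 3294/190 = 17.34, giving 18 risers.
R = 3294 ÷ 18 = 183 mm.
From 2R + T = 638: T = 638 − 366 = 272 mm.
Going = (18 − 1) × 272 = 4624 mm.
Add landings: 4624 + 1121 + 1195 = 6940 mm.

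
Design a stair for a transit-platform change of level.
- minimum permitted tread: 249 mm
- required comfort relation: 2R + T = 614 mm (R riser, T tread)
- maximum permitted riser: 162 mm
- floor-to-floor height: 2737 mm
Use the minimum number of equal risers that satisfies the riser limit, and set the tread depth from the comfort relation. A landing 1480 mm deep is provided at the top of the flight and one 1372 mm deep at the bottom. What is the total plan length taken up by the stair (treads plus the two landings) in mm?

2737 / 162 = 16.895 → round up to 17 risers.
Riser R = 2737 / 17 = 161 mm, within the 162 mm limit.
Tread T = 614 − 2 × 161 = 292 mm (≥ 249 mm).
17 risers give 16 treads; going = 16 × 292 = 4672 mm.
Add landings: 4672 + 1480 + 1372 = 7524 mm.

7524 mm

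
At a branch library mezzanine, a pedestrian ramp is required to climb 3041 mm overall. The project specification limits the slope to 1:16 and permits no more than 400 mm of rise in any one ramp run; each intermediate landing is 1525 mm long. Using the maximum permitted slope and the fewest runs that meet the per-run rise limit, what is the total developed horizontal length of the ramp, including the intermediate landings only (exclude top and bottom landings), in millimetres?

59331 mm

⌈3041/400⌉ = 8 ramp runs. That means 7 intermediate landings.
Ramp run (horizontal) at 1:16: 3041 × 16 = 48656 mm.
Intermediate landings: 7 × 1525 = 10675 mm.
Developed length = 48656 + 10675 = 59331 mm.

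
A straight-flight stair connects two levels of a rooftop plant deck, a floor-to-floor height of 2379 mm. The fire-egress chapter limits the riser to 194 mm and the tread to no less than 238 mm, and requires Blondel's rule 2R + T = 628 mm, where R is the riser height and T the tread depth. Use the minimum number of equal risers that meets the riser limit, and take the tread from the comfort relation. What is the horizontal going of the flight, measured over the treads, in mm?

3144 mm

At most 194 each: 2379/194 = 12.26, giving 13 risers.
Each riser is 2379/13 = 183 mm (≤ 194 mm).
Tread T = 628 − 2 × 183 = 262 mm (≥ 238 mm).
Going = (13 − 1) × 262 = 3144 mm.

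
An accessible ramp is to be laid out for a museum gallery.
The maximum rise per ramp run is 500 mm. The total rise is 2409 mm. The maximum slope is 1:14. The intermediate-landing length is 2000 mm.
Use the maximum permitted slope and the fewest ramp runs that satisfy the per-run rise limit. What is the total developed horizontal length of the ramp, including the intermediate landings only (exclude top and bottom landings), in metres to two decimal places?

41.73 m

At most 500 each: 2409/500 = 4.82, giving 5 ramp runs. That means 4 intermediate landings.
Ramp run (horizontal) at 1:14: 2409 × 14 = 33726 mm.
Intermediate landings: 4 × 2000 = 8000 mm.
Total developed length = 33726 + 8000 = 41726 mm.
= 41.73 m.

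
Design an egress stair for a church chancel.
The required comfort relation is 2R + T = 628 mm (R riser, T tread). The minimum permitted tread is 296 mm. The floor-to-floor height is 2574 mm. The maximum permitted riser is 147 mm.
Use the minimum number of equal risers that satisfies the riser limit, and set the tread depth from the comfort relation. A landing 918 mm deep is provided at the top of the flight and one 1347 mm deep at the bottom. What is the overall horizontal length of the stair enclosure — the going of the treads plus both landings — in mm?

2574 / 147 = 17.510 → round up to 18 risers.
Each riser is 2574/18 = 143 mm (≤ 147 mm).
T = 628 − 2·143 = 342 mm, which satisfies the 296 mm minimum.
18 risers give 17 treads; going = 17 × 342 = 5814 mm.
Add landings: 5814 + 918 + 1347 = 8079 mm.

8079 mm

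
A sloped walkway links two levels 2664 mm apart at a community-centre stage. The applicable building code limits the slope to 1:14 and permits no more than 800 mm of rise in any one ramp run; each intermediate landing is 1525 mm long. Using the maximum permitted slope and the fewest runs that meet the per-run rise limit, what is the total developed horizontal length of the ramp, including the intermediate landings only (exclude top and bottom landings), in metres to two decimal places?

41.87 m

2664 / 800 = 3.330 → round up to 4 ramp runs. That means 3 intermediate landings.
Ramp run (horizontal) at 1:14: 2664 × 14 = 37296 mm.
3 intermediate landings contribute 3 × 1525 = 4575 mm.
Total developed length = 37296 + 4575 = 41871 mm.
= 41.87 m.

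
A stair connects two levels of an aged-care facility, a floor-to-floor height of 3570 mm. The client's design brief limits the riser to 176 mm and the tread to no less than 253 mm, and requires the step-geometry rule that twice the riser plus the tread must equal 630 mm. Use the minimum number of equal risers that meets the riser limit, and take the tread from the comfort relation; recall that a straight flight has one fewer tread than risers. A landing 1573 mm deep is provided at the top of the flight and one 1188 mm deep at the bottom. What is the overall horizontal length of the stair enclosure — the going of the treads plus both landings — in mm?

3570 / 176 = 20.284 → round up to 21 risers.
Each riser is 3570/21 = 170 mm (≤ 176 mm).
T = 630 − 2·170 = 290 mm, which satisfies the 253 mm minimum.
Going = (21 − 1) × 290 = 5800 mm.
Add landings: 5800 + 1573 + 1188 = 8561 mm.

8561 mm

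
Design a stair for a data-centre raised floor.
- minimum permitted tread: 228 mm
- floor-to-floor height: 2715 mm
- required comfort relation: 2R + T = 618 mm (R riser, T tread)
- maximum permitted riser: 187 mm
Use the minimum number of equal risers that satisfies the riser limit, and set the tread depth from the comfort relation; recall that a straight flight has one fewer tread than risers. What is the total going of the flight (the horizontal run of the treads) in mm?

3584 mm

At most 187 each: 2715/187 = 14.52, giving 15 risers.
Riser R = 2715 / 15 = 181 mm, within the 187 mm limit.
Tread T = 618 − 2 × 181 = 256 mm (≥ 228 mm).
Going = (15 − 1) × 256 = 3584 mm.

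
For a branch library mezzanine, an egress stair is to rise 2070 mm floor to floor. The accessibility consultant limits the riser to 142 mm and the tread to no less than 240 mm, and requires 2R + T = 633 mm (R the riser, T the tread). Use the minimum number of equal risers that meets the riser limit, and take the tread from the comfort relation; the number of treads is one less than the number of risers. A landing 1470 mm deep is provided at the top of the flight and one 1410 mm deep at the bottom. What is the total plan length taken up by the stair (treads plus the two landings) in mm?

2070 / 142 = 14.577 → round up to 15 risers.
Each riser is 2070/15 = 138 mm (≤ 142 mm).
From 2R + T = 633: T = 633 − 276 = 357 mm.
Going = (15 − 1) × 357 = 4998 mm.
Add landings: 4998 + 1470 + 1410 = 7878 mm.

7878 mm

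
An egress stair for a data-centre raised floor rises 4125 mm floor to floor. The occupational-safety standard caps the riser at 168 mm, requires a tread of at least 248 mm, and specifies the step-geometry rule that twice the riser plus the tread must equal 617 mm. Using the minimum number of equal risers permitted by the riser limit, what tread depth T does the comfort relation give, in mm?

4125 / 168 = 24.55, so 25 risers are needed.
R = 4125 ÷ 25 = 165 mm.
T = 617 − 2·165 = 287 mm, which satisfies the 248 mm minimum.

287 mm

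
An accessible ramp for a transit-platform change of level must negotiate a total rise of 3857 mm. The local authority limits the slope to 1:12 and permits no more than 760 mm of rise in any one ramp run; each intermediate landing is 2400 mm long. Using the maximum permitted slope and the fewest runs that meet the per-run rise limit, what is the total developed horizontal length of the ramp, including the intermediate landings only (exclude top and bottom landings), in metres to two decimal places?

58.28 m

3857 / 760 = 5.08, so 6 ramp runs are needed. That means 5 intermediate landings.
Ramp run (horizontal) at 1:12: 3857 × 12 = 46284 mm.
Intermediate landings: 5 × 2400 = 12000 mm.
Developed length = 46284 + 12000 = 58284 mm.
= 58.28 m.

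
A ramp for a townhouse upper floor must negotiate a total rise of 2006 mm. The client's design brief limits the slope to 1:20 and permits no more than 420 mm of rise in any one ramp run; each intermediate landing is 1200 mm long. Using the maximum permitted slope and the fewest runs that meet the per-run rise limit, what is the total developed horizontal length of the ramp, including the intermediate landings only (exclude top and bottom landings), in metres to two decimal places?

44.92 m

2006 / 420 = 4.78, so 5 ramp runs are needed. That means 4 intermediate landings.
Horizontal run for 2006 mm of rise at 1:20 is 2006 × 20 = 40120 mm.
Intermediate landings: 4 × 1200 = 4800 mm.
Total developed length = 40120 + 4800 = 44920 mm.
= 44.92 m.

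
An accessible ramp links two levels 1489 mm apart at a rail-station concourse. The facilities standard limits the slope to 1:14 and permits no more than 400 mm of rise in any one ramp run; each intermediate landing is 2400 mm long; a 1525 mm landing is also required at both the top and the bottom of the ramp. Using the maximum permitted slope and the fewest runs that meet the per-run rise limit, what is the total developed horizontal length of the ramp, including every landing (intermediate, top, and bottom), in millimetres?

1489 / 400 = 3.72, so 4 ramp runs are needed. That means 3 intermediate landings.
Horizontal run for 1489 mm of rise at 1:14 is 1489 × 14 = 20846 mm.
Intermediate landings: 3 × 2400 = 7200 mm.
Top and bottom landings: 2 × 1525 = 3050 mm.
Total = 20846 + 7200 + 3050 = 31096 mm.

31096 mm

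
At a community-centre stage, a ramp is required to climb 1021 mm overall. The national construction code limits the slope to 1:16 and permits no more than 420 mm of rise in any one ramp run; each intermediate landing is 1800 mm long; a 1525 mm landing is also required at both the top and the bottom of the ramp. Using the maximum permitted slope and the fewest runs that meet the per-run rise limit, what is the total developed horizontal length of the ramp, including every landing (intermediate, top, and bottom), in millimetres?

22986 mm

1021 / 420 = 2.43, so 3 ramp runs are needed. That means 2 intermediate landings.
Ramp run (horizontal) at 1:16: 1021 × 16 = 16336 mm.
2 intermediate landings contribute 2 × 1800 = 3600 mm.
Top and bottom landings: 2 × 1525 = 3050 mm.
Total = 16336 + 3600 + 3050 = 22986 mm.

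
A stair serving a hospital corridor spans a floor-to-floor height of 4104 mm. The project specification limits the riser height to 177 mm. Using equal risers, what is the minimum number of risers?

At most 177 each: 4104/177 = 23.19, giving 24 risers.

24 risers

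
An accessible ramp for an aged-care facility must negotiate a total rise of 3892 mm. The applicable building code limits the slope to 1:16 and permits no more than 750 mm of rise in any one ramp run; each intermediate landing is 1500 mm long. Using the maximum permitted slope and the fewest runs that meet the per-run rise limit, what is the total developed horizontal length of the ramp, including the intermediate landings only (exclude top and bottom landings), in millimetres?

69772 mm

⌈3892/750⌉ = 6 ramp runs. That means 5 intermediate landings.
Horizontal run for 3892 mm of rise at 1:16 is 3892 × 16 = 62272 mm.
5 intermediate landings contribute 5 × 1500 = 7500 mm.
Total developed length = 62272 + 7500 = 69772 mm.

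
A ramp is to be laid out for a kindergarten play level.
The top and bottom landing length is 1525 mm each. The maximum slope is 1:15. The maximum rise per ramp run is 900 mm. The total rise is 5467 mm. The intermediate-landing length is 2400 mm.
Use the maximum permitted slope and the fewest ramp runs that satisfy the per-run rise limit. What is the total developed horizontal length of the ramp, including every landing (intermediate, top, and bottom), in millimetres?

99455 mm

5467 / 900 = 6.074 → round up to 7 ramp runs. That means 6 intermediate landings.
Horizontal run for 5467 mm of rise at 1:15 is 5467 × 15 = 82005 mm.
Intermediate landings: 6 × 2400 = 14400 mm.
Top and bottom landings: 2 × 1525 = 3050 mm.
Total = 82005 + 14400 + 3050 = 99455 mm.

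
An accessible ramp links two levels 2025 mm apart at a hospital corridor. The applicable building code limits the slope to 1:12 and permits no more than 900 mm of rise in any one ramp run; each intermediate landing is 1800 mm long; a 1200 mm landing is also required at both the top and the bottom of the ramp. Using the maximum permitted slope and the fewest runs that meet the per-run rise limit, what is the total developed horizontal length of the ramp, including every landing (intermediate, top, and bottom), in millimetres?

At most 900 each: 2025/900 = 2.25, giving 3 ramp runs. That means 2 intermediate landings.
Horizontal run for 2025 mm of rise at 1:12 is 2025 × 12 = 24300 mm.
Intermediate landings: 2 × 1800 = 3600 mm.
Top and bottom landings: 2 × 1200 = 2400 mm.
Total = 24300 + 3600 + 2400 = 30300 mm.

30300 mm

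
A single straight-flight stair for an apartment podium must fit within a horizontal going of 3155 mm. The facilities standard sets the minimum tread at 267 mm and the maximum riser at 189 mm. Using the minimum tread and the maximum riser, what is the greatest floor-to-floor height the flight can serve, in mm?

2268 mm

Treads that fit: ⌊3155 / 267⌋ = 11.
Risers = treads + 1 = 12.
Maximum height = 12 × 189 = 2268 mm.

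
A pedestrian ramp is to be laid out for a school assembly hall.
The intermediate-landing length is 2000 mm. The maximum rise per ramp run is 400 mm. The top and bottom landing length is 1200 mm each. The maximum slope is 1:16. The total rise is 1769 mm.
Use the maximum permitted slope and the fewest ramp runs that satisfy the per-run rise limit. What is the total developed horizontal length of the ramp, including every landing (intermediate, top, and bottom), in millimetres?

At most 400 each: 1769/400 = 4.42, giving 5 ramp runs. That means 4 intermediate landings.
Ramp run (horizontal) at 1:16: 1769 × 16 = 28304 mm.
4 intermediate landings contribute 4 × 2000 = 8000 mm.
Top and bottom landings: 2 × 1200 = 2400 mm.
Total = 28304 + 8000 + 2400 = 38704 mm.

38704 mm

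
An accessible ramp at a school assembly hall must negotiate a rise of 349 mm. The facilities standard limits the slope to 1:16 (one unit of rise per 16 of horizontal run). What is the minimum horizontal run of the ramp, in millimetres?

Run = rise × 16 = 349 × 16 = 5584 mm.

5584 mm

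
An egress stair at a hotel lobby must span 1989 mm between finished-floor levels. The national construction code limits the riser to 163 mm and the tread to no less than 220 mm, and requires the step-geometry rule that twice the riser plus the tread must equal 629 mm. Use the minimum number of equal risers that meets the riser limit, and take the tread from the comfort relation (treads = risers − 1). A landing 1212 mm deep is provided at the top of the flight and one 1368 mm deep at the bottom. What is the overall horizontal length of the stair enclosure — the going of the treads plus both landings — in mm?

⌈1989/163⌉ = 13 risers.
Each riser is 1989/13 = 153 mm (≤ 163 mm).
Tread T = 629 − 2 × 153 = 323 mm (≥ 220 mm).
13 risers give 12 treads; going = 12 × 323 = 3876 mm.
Add landings: 3876 + 1212 + 1368 = 6456 mm.

6456 mm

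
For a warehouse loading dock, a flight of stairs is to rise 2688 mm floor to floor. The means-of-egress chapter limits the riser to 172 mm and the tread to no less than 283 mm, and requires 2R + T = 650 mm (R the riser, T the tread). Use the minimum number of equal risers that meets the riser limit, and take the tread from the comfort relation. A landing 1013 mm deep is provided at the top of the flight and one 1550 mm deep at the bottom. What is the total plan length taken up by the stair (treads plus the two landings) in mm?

7273 mm

2688 / 172 = 15.628 → round up to 16 risers.
Riser R = 2688 / 16 = 168 mm, within the 172 mm limit.
From 2R + T = 650: T = 650 − 336 = 314 mm.
Treads = 16 − 1 = 15; going = 15 × 314 = 4710 mm.
Enclosure = 4710 + 1013 + 1550 = 7273 mm.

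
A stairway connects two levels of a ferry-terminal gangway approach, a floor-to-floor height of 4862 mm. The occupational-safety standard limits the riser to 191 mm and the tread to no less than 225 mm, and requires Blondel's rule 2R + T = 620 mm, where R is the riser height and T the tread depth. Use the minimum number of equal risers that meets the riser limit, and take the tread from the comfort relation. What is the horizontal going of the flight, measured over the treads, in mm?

6150 mm

At most 191 each: 4862/191 = 25.46, giving 26 risers.
Riser R = 4862 / 26 = 187 mm, within the 191 mm limit.
Tread T = 620 − 2 × 187 = 246 mm (≥ 225 mm).
Going = (26 − 1) × 246 = 6150 mm.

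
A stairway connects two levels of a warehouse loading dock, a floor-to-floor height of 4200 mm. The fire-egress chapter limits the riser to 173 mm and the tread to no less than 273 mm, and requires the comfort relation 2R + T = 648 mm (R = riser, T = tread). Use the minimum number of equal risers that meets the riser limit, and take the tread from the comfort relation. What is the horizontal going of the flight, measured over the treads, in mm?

4200 / 173 = 24.277 → round up to 25 risers.
Riser R = 4200 / 25 = 168 mm, within the 173 mm limit.
Tread T = 648 − 2 × 168 = 312 mm (≥ 273 mm).
Going = (25 − 1) × 312 = 7488 mm.

7488 mm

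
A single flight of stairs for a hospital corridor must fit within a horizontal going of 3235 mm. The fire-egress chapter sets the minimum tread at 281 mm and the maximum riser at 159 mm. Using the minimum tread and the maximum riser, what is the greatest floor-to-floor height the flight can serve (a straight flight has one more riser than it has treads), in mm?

1908 mm

3235 / 281 = 11.51, so 11 treads fit.
Risers = treads + 1 = 12.
Maximum height = 12 × 159 = 1908 mm.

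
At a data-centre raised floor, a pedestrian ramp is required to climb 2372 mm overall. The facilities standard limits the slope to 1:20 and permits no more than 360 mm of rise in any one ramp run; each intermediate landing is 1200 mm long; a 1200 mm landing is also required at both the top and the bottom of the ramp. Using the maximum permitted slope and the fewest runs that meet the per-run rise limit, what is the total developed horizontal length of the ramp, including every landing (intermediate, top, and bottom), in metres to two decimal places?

57.04 m

2372 / 360 = 6.589 → round up to 7 ramp runs. That means 6 intermediate landings.
Horizontal run for 2372 mm of rise at 1:20 is 2372 × 20 = 47440 mm.
6 intermediate landings contribute 6 × 1200 = 7200 mm.
Top and bottom landings: 2 × 1200 = 2400 mm.
Total = 47440 + 7200 + 2400 = 57040 mm.
= 57.04 m.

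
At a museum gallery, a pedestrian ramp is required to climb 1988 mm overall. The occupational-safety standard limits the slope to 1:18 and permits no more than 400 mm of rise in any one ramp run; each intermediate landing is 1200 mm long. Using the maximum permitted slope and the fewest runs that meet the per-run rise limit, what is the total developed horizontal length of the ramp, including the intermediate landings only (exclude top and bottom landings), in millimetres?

1988 / 400 = 4.970 → round up to 5 ramp runs. That means 4 intermediate landings.
Horizontal run for 1988 mm of rise at 1:18 is 1988 × 18 = 35784 mm.
4 intermediate landings contribute 4 × 1200 = 4800 mm.
Developed length = 35784 + 4800 = 40584 mm.

40584 mm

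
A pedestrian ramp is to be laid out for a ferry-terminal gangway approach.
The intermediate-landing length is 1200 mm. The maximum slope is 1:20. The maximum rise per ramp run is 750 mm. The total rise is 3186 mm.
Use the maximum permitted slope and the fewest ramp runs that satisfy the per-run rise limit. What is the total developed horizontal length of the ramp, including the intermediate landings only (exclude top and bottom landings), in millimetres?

68520 mm

⌈3186/750⌉ = 5 ramp runs. That means 4 intermediate landings.
Ramp run (horizontal) at 1:20: 3186 × 20 = 63720 mm.
4 intermediate landings contribute 4 × 1200 = 4800 mm.
Total developed length = 63720 + 4800 = 68520 mm.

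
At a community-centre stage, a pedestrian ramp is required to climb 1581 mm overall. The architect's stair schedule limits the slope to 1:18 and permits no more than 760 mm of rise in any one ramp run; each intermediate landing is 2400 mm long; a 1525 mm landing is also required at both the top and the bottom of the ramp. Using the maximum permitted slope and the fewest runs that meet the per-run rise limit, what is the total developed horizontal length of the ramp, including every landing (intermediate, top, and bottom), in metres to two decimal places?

36.31 m

At most 760 each: 1581/760 = 2.08, giving 3 ramp runs. That means 2 intermediate landings.
Ramp run (horizontal) at 1:18: 1581 × 18 = 28458 mm.
Intermediate landings: 2 × 2400 = 4800 mm.
Top and bottom landings: 2 × 1525 = 3050 mm.
Total = 28458 + 4800 + 3050 = 36308 mm.
= 36.31 m.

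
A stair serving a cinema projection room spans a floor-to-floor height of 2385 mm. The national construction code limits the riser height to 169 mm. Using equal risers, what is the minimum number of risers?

15 risers

⌈2385/169⌉ = 15 risers.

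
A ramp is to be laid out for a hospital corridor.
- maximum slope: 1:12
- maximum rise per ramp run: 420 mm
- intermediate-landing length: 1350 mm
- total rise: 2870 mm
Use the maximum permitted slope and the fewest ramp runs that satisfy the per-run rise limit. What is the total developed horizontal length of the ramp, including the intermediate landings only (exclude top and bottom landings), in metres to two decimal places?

42.54 m

⌈2870/420⌉ = 7 ramp runs. That means 6 intermediate landings.
Horizontal run for 2870 mm of rise at 1:12 is 2870 × 12 = 34440 mm.
6 intermediate landings contribute 6 × 1350 = 8100 mm.
Total developed length = 34440 + 8100 = 42540 mm.
= 42.54 m.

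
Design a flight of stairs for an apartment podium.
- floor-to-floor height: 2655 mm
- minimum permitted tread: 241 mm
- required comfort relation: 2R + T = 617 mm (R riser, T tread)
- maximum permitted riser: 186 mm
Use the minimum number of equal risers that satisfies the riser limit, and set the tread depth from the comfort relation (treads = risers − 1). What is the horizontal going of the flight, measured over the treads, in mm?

3682 mm

At most 186 each: 2655/186 = 14.27, giving 15 risers.
R = 2655 ÷ 15 = 177 mm.
T = 617 − 2·177 = 263 mm, which satisfies the 241 mm minimum.
15 risers give 14 treads; going = 14 × 263 = 3682 mm.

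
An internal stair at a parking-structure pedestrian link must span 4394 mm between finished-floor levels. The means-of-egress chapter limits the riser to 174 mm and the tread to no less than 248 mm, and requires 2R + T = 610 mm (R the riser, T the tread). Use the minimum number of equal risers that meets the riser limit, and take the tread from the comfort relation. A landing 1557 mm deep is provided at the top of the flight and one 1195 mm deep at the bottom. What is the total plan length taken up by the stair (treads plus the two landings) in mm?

9552 mm

4394 / 174 = 25.25, so 26 risers are needed.
R = 4394 ÷ 26 = 169 mm.
T = 610 − 2·169 = 272 mm, which satisfies the 248 mm minimum.
Treads = 26 − 1 = 25; going = 25 × 272 = 6800 mm.
Enclosure = 6800 + 1557 + 1195 = 9552 mm.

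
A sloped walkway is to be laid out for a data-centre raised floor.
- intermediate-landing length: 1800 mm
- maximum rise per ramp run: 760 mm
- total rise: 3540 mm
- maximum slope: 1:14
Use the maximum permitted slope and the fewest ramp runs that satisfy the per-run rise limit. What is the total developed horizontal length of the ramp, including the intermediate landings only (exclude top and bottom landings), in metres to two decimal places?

At most 760 each: 3540/760 = 4.66, giving 5 ramp runs. That means 4 intermediate landings.
Ramp run (horizontal) at 1:14: 3540 × 14 = 49560 mm.
Intermediate landings: 4 × 1800 = 7200 mm.
Total developed length = 49560 + 7200 = 56760 mm.
= 56.76 m.

56.76 m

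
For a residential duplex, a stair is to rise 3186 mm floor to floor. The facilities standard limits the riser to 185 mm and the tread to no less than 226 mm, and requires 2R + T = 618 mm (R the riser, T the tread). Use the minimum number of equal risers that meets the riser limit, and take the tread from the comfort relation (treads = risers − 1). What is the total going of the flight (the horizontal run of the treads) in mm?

At most 185 each: 3186/185 = 17.22, giving 18 risers.
Riser R = 3186 / 18 = 177 mm, within the 185 mm limit.
Tread T = 618 − 2 × 177 = 264 mm (≥ 226 mm).
18 risers give 17 treads; going = 17 × 264 = 4488 mm.

4488 mm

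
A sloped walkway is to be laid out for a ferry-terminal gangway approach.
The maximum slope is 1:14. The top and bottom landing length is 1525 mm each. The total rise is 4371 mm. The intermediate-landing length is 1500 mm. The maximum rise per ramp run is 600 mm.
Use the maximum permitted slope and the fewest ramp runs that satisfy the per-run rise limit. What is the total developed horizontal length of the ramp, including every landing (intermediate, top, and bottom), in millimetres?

74744 mm

4371 / 600 = 7.29, so 8 ramp runs are needed. That means 7 intermediate landings.
Horizontal run for 4371 mm of rise at 1:14 is 4371 × 14 = 61194 mm.
Intermediate landings: 7 × 1500 = 10500 mm.
Top and bottom landings: 2 × 1525 = 3050 mm.
Total = 61194 + 10500 + 3050 = 74744 mm.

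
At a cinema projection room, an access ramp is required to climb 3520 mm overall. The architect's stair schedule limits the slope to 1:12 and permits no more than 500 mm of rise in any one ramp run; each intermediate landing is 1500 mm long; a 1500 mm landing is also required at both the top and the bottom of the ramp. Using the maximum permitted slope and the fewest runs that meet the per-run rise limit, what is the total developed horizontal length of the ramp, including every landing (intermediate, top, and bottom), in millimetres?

55740 mm

3520 / 500 = 7.04, so 8 ramp runs are needed. That means 7 intermediate landings.
Horizontal run for 3520 mm of rise at 1:12 is 3520 × 12 = 42240 mm.
7 intermediate landings contribute 7 × 1500 = 10500 mm.
Top and bottom landings: 2 × 1500 = 3000 mm.
Total = 42240 + 10500 + 3000 = 55740 mm.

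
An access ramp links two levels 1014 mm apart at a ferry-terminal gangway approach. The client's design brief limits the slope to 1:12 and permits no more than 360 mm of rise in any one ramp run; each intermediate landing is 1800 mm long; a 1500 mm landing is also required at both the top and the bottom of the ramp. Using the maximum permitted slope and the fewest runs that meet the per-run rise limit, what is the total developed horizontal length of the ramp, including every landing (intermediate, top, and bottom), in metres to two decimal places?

18.77 m

1014 / 360 = 2.82, so 3 ramp runs are needed. That means 2 intermediate landings.
Horizontal run for 1014 mm of rise at 1:12 is 1014 × 12 = 12168 mm.
Intermediate landings: 2 × 1800 = 3600 mm.
Top and bottom landings: 2 × 1500 = 3000 mm.
Total = 12168 + 3600 + 3000 = 18768 mm.
= 18.77 m.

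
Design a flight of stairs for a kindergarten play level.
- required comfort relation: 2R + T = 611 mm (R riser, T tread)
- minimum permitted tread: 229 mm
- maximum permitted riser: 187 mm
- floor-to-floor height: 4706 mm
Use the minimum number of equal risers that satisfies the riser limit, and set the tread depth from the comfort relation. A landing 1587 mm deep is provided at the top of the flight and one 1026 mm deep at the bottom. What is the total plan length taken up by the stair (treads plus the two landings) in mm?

⌈4706/187⌉ = 26 risers.
Each riser is 4706/26 = 181 mm (≤ 187 mm).
Tread T = 611 − 2 × 181 = 249 mm (≥ 229 mm).
26 risers give 25 treads; going = 25 × 249 = 6225 mm.
Enclosure = 6225 + 1587 + 1026 = 8838 mm.

8838 mm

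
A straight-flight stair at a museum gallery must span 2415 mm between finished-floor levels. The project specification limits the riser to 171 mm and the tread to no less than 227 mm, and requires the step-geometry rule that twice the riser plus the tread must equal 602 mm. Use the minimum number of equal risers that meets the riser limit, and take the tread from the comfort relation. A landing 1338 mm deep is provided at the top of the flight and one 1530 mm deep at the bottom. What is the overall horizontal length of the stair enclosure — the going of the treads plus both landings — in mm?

2415 / 171 = 14.123 → round up to 15 risers.
R = 2415 ÷ 15 = 161 mm.
T = 602 − 2·161 = 280 mm, which satisfies the 227 mm minimum.
15 risers give 14 treads; going = 14 × 280 = 3920 mm.
Enclosure = 3920 + 1338 + 1530 = 6788 mm.

6788 mm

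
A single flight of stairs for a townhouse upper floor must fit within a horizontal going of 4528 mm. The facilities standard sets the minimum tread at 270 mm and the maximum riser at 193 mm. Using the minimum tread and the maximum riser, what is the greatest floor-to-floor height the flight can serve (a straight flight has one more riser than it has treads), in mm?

Treads that fit: ⌊4528 / 270⌋ = 16.
Risers = treads + 1 = 17.
Maximum height = 17 × 193 = 3281 mm.

3281 mm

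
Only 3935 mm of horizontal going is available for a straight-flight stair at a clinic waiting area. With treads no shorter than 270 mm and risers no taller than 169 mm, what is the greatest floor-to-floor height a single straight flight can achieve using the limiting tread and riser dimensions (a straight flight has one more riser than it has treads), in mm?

3935 / 270 = 14.57, so 14 treads fit.
Risers = treads + 1 = 15.
Maximum height = 15 × 169 = 2535 mm.

2535 mm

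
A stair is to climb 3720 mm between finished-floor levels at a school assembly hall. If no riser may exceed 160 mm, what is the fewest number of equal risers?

24 risers

At most 160 each: 3720/160 = 23.25, giving 24 risers.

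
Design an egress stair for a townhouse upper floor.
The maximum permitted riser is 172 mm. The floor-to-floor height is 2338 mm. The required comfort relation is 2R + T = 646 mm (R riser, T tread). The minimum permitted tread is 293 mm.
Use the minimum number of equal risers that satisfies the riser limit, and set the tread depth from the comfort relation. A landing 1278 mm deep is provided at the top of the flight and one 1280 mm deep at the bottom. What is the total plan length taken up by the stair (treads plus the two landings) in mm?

⌈2338/172⌉ = 14 risers.
R = 2338 ÷ 14 = 167 mm.
From 2R + T = 646: T = 646 − 334 = 312 mm.
Going = (14 − 1) × 312 = 4056 mm.
Add landings: 4056 + 1278 + 1280 = 6614 mm.

6614 mm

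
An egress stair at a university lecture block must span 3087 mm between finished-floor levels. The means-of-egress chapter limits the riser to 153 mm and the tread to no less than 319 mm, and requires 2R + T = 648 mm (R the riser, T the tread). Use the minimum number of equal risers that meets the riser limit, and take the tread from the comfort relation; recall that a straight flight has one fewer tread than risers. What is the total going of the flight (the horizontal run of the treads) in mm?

At most 153 each: 3087/153 = 20.18, giving 21 risers.
R = 3087 ÷ 21 = 147 mm.
T = 648 − 2·147 = 354 mm, which satisfies the 319 mm minimum.
21 risers give 20 treads; going = 20 × 354 = 7080 mm.

7080 mm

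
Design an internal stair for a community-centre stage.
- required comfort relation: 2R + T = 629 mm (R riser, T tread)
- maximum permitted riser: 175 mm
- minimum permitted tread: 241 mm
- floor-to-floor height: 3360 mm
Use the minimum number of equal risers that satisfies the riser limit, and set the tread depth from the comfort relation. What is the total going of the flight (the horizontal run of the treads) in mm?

At most 175 each: 3360/175 = 19.20, giving 20 risers.
Riser R = 3360 / 20 = 168 mm, within the 175 mm limit.
From 2R + T = 629: T = 629 − 336 = 293 mm.
Going = (20 − 1) × 293 = 5567 mm.

5567 mm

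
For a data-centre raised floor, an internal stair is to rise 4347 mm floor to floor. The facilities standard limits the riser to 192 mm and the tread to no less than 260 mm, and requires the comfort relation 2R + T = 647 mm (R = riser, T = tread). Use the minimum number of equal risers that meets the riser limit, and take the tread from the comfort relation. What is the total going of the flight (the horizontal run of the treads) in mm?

5918 mm

4347 / 192 = 22.64, so 23 risers are needed.
Riser R = 4347 / 23 = 189 mm, within the 192 mm limit.
From 2R + T = 647: T = 647 − 378 = 269 mm.
Going = (23 − 1) × 269 = 5918 mm.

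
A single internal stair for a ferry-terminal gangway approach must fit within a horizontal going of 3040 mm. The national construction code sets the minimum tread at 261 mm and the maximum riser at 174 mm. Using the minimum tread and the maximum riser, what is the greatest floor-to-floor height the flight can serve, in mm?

Treads that fit: ⌊3040 / 261⌋ = 11.
Risers = treads + 1 = 12.
Maximum height = 12 × 174 = 2088 mm.

2088 mm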